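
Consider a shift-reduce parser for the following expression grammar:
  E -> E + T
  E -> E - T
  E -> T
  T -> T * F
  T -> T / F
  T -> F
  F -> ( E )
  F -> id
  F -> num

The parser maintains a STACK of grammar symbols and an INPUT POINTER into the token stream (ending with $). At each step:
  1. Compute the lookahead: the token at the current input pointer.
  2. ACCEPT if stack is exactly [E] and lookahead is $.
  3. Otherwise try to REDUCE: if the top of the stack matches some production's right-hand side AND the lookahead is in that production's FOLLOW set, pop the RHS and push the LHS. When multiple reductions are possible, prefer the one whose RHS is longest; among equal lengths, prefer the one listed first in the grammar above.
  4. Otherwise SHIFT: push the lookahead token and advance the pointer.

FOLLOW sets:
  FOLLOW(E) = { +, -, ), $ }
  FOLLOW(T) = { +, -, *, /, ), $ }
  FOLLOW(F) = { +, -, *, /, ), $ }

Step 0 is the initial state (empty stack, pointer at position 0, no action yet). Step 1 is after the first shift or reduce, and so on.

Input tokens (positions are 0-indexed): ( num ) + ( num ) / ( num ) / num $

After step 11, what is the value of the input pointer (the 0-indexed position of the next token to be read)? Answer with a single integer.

Step 1: shift (. Stack=[(] ptr=1 lookahead=num remaining=[num ) + ( num ) / ( num ) / num $]
Step 2: shift num. Stack=[( num] ptr=2 lookahead=) remaining=[) + ( num ) / ( num ) / num $]
Step 3: reduce F->num. Stack=[( F] ptr=2 lookahead=) remaining=[) + ( num ) / ( num ) / num $]
Step 4: reduce T->F. Stack=[( T] ptr=2 lookahead=) remaining=[) + ( num ) / ( num ) / num $]
Step 5: reduce E->T. Stack=[( E] ptr=2 lookahead=) remaining=[) + ( num ) / ( num ) / num $]
Step 6: shift ). Stack=[( E )] ptr=3 lookahead=+ remaining=[+ ( num ) / ( num ) / num $]
Step 7: reduce F->( E ). Stack=[F] ptr=3 lookahead=+ remaining=[+ ( num ) / ( num ) / num $]
Step 8: reduce T->F. Stack=[T] ptr=3 lookahead=+ remaining=[+ ( num ) / ( num ) / num $]
Step 9: reduce E->T. Stack=[E] ptr=3 lookahead=+ remaining=[+ ( num ) / ( num ) / num $]
Step 10: shift +. Stack=[E +] ptr=4 lookahead=( remaining=[( num ) / ( num ) / num $]
Step 11: shift (. Stack=[E + (] ptr=5 lookahead=num remaining=[num ) / ( num ) / num $]

Answer: 5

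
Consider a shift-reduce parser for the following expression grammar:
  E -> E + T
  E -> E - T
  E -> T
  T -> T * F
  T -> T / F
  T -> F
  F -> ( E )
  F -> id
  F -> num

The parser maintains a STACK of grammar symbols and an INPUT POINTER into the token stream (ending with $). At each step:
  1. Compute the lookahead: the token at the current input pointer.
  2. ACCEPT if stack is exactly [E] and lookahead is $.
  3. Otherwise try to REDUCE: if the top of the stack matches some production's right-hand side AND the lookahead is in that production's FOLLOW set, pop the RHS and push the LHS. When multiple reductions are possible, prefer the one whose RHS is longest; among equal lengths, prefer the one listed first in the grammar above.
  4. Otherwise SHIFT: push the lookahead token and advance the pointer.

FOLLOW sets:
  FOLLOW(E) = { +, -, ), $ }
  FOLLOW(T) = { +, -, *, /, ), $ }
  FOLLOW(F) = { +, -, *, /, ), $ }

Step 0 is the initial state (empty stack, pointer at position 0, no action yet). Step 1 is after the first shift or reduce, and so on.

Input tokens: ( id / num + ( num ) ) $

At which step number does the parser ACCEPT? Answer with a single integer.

Answer: 24

Derivation:
Step 1: shift (. Stack=[(] ptr=1 lookahead=id remaining=[id / num + ( num ) ) $]
Step 2: shift id. Stack=[( id] ptr=2 lookahead=/ remaining=[/ num + ( num ) ) $]
Step 3: reduce F->id. Stack=[( F] ptr=2 lookahead=/ remaining=[/ num + ( num ) ) $]
Step 4: reduce T->F. Stack=[( T] ptr=2 lookahead=/ remaining=[/ num + ( num ) ) $]
Step 5: shift /. Stack=[( T /] ptr=3 lookahead=num remaining=[num + ( num ) ) $]
Step 6: shift num. Stack=[( T / num] ptr=4 lookahead=+ remaining=[+ ( num ) ) $]
Step 7: reduce F->num. Stack=[( T / F] ptr=4 lookahead=+ remaining=[+ ( num ) ) $]
Step 8: reduce T->T / F. Stack=[( T] ptr=4 lookahead=+ remaining=[+ ( num ) ) $]
Step 9: reduce E->T. Stack=[( E] ptr=4 lookahead=+ remaining=[+ ( num ) ) $]
Step 10: shift +. Stack=[( E +] ptr=5 lookahead=( remaining=[( num ) ) $]
Step 11: shift (. Stack=[( E + (] ptr=6 lookahead=num remaining=[num ) ) $]
Step 12: shift num. Stack=[( E + ( num] ptr=7 lookahead=) remaining=[) ) $]
Step 13: reduce F->num. Stack=[( E + ( F] ptr=7 lookahead=) remaining=[) ) $]
Step 14: reduce T->F. Stack=[( E + ( T] ptr=7 lookahead=) remaining=[) ) $]
Step 15: reduce E->T. Stack=[( E + ( E] ptr=7 lookahead=) remaining=[) ) $]
Step 16: shift ). Stack=[( E + ( E )] ptr=8 lookahead=) remaining=[) $]
Step 17: reduce F->( E ). Stack=[( E + F] ptr=8 lookahead=) remaining=[) $]
Step 18: reduce T->F. Stack=[( E + T] ptr=8 lookahead=) remaining=[) $]
Step 19: reduce E->E + T. Stack=[( E] ptr=8 lookahead=) remaining=[) $]
Step 20: shift ). Stack=[( E )] ptr=9 lookahead=$ remaining=[$]
Step 21: reduce F->( E ). Stack=[F] ptr=9 lookahead=$ remaining=[$]
Step 22: reduce T->F. Stack=[T] ptr=9 lookahead=$ remaining=[$]
Step 23: reduce E->T. Stack=[E] ptr=9 lookahead=$ remaining=[$]
Step 24: accept. Stack=[E] ptr=9 lookahead=$ remaining=[$]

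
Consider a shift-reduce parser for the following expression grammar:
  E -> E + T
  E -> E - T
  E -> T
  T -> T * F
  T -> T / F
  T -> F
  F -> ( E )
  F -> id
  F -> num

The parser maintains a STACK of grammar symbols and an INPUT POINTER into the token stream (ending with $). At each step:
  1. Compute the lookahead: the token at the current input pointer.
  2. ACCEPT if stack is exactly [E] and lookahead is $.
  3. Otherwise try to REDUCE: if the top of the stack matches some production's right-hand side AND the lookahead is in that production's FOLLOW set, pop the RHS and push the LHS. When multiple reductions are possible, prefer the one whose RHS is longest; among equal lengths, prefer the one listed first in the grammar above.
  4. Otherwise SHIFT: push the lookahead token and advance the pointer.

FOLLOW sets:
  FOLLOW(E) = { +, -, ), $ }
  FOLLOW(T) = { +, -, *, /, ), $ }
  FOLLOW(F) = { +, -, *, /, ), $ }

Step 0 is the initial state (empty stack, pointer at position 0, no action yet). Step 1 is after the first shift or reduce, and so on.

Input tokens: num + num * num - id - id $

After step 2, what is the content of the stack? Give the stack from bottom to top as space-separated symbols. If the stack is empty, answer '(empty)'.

Step 1: shift num. Stack=[num] ptr=1 lookahead=+ remaining=[+ num * num - id - id $]
Step 2: reduce F->num. Stack=[F] ptr=1 lookahead=+ remaining=[+ num * num - id - id $]

Answer: F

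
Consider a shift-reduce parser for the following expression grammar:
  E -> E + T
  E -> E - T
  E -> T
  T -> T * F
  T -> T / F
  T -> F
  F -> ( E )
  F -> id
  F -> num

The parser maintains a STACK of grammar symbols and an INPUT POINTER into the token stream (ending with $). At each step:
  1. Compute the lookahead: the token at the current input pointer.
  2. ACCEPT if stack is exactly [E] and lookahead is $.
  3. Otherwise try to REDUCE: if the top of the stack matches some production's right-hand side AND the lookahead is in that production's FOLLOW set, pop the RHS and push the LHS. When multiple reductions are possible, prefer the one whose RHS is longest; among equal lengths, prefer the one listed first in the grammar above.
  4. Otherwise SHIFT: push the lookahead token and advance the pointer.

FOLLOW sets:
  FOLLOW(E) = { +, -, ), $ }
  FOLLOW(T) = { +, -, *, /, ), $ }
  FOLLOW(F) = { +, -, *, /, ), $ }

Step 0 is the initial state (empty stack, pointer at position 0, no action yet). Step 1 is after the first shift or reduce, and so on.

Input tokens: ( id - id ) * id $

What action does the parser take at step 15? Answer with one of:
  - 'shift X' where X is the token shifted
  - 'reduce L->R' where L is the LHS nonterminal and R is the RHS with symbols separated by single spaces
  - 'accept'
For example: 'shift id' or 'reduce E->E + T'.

Step 1: shift (. Stack=[(] ptr=1 lookahead=id remaining=[id - id ) * id $]
Step 2: shift id. Stack=[( id] ptr=2 lookahead=- remaining=[- id ) * id $]
Step 3: reduce F->id. Stack=[( F] ptr=2 lookahead=- remaining=[- id ) * id $]
Step 4: reduce T->F. Stack=[( T] ptr=2 lookahead=- remaining=[- id ) * id $]
Step 5: reduce E->T. Stack=[( E] ptr=2 lookahead=- remaining=[- id ) * id $]
Step 6: shift -. Stack=[( E -] ptr=3 lookahead=id remaining=[id ) * id $]
Step 7: shift id. Stack=[( E - id] ptr=4 lookahead=) remaining=[) * id $]
Step 8: reduce F->id. Stack=[( E - F] ptr=4 lookahead=) remaining=[) * id $]
Step 9: reduce T->F. Stack=[( E - T] ptr=4 lookahead=) remaining=[) * id $]
Step 10: reduce E->E - T. Stack=[( E] ptr=4 lookahead=) remaining=[) * id $]
Step 11: shift ). Stack=[( E )] ptr=5 lookahead=* remaining=[* id $]
Step 12: reduce F->( E ). Stack=[F] ptr=5 lookahead=* remaining=[* id $]
Step 13: reduce T->F. Stack=[T] ptr=5 lookahead=* remaining=[* id $]
Step 14: shift *. Stack=[T *] ptr=6 lookahead=id remaining=[id $]
Step 15: shift id. Stack=[T * id] ptr=7 lookahead=$ remaining=[$]

Answer: shift id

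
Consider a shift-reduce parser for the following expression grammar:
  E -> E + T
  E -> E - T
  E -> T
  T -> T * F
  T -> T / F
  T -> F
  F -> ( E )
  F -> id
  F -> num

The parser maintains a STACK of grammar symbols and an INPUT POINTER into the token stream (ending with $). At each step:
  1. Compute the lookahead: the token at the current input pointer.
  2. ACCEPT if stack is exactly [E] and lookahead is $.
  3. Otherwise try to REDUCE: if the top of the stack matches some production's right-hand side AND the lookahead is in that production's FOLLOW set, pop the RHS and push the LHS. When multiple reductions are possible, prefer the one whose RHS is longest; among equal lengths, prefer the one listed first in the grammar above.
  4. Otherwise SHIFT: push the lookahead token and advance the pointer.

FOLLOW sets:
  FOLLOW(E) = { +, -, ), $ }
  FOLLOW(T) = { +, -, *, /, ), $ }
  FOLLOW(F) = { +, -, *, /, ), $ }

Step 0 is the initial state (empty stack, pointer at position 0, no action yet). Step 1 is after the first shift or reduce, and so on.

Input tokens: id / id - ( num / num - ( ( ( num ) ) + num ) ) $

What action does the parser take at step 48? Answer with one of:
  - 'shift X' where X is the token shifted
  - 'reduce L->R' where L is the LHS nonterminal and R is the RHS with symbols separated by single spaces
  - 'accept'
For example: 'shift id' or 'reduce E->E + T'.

Step 1: shift id. Stack=[id] ptr=1 lookahead=/ remaining=[/ id - ( num / num - ( ( ( num ) ) + num ) ) $]
Step 2: reduce F->id. Stack=[F] ptr=1 lookahead=/ remaining=[/ id - ( num / num - ( ( ( num ) ) + num ) ) $]
Step 3: reduce T->F. Stack=[T] ptr=1 lookahead=/ remaining=[/ id - ( num / num - ( ( ( num ) ) + num ) ) $]
Step 4: shift /. Stack=[T /] ptr=2 lookahead=id remaining=[id - ( num / num - ( ( ( num ) ) + num ) ) $]
Step 5: shift id. Stack=[T / id] ptr=3 lookahead=- remaining=[- ( num / num - ( ( ( num ) ) + num ) ) $]
Step 6: reduce F->id. Stack=[T / F] ptr=3 lookahead=- remaining=[- ( num / num - ( ( ( num ) ) + num ) ) $]
Step 7: reduce T->T / F. Stack=[T] ptr=3 lookahead=- remaining=[- ( num / num - ( ( ( num ) ) + num ) ) $]
Step 8: reduce E->T. Stack=[E] ptr=3 lookahead=- remaining=[- ( num / num - ( ( ( num ) ) + num ) ) $]
Step 9: shift -. Stack=[E -] ptr=4 lookahead=( remaining=[( num / num - ( ( ( num ) ) + num ) ) $]
Step 10: shift (. Stack=[E - (] ptr=5 lookahead=num remaining=[num / num - ( ( ( num ) ) + num ) ) $]
Step 11: shift num. Stack=[E - ( num] ptr=6 lookahead=/ remaining=[/ num - ( ( ( num ) ) + num ) ) $]
Step 12: reduce F->num. Stack=[E - ( F] ptr=6 lookahead=/ remaining=[/ num - ( ( ( num ) ) + num ) ) $]
Step 13: reduce T->F. Stack=[E - ( T] ptr=6 lookahead=/ remaining=[/ num - ( ( ( num ) ) + num ) ) $]
Step 14: shift /. Stack=[E - ( T /] ptr=7 lookahead=num remaining=[num - ( ( ( num ) ) + num ) ) $]
Step 15: shift num. Stack=[E - ( T / num] ptr=8 lookahead=- remaining=[- ( ( ( num ) ) + num ) ) $]
Step 16: reduce F->num. Stack=[E - ( T / F] ptr=8 lookahead=- remaining=[- ( ( ( num ) ) + num ) ) $]
Step 17: reduce T->T / F. Stack=[E - ( T] ptr=8 lookahead=- remaining=[- ( ( ( num ) ) + num ) ) $]
Step 18: reduce E->T. Stack=[E - ( E] ptr=8 lookahead=- remaining=[- ( ( ( num ) ) + num ) ) $]
Step 19: shift -. Stack=[E - ( E -] ptr=9 lookahead=( remaining=[( ( ( num ) ) + num ) ) $]
Step 20: shift (. Stack=[E - ( E - (] ptr=10 lookahead=( remaining=[( ( num ) ) + num ) ) $]
Step 21: shift (. Stack=[E - ( E - ( (] ptr=11 lookahead=( remaining=[( num ) ) + num ) ) $]
Step 22: shift (. Stack=[E - ( E - ( ( (] ptr=12 lookahead=num remaining=[num ) ) + num ) ) $]
Step 23: shift num. Stack=[E - ( E - ( ( ( num] ptr=13 lookahead=) remaining=[) ) + num ) ) $]
Step 24: reduce F->num. Stack=[E - ( E - ( ( ( F] ptr=13 lookahead=) remaining=[) ) + num ) ) $]
Step 25: reduce T->F. Stack=[E - ( E - ( ( ( T] ptr=13 lookahead=) remaining=[) ) + num ) ) $]
Step 26: reduce E->T. Stack=[E - ( E - ( ( ( E] ptr=13 lookahead=) remaining=[) ) + num ) ) $]
Step 27: shift ). Stack=[E - ( E - ( ( ( E )] ptr=14 lookahead=) remaining=[) + num ) ) $]
Step 28: reduce F->( E ). Stack=[E - ( E - ( ( F] ptr=14 lookahead=) remaining=[) + num ) ) $]
Step 29: reduce T->F. Stack=[E - ( E - ( ( T] ptr=14 lookahead=) remaining=[) + num ) ) $]
Step 30: reduce E->T. Stack=[E - ( E - ( ( E] ptr=14 lookahead=) remaining=[) + num ) ) $]
Step 31: shift ). Stack=[E - ( E - ( ( E )] ptr=15 lookahead=+ remaining=[+ num ) ) $]
Step 32: reduce F->( E ). Stack=[E - ( E - ( F] ptr=15 lookahead=+ remaining=[+ num ) ) $]
Step 33: reduce T->F. Stack=[E - ( E - ( T] ptr=15 lookahead=+ remaining=[+ num ) ) $]
Step 34: reduce E->T. Stack=[E - ( E - ( E] ptr=15 lookahead=+ remaining=[+ num ) ) $]
Step 35: shift +. Stack=[E - ( E - ( E +] ptr=16 lookahead=num remaining=[num ) ) $]
Step 36: shift num. Stack=[E - ( E - ( E + num] ptr=17 lookahead=) remaining=[) ) $]
Step 37: reduce F->num. Stack=[E - ( E - ( E + F] ptr=17 lookahead=) remaining=[) ) $]
Step 38: reduce T->F. Stack=[E - ( E - ( E + T] ptr=17 lookahead=) remaining=[) ) $]
Step 39: reduce E->E + T. Stack=[E - ( E - ( E] ptr=17 lookahead=) remaining=[) ) $]
Step 40: shift ). Stack=[E - ( E - ( E )] ptr=18 lookahead=) remaining=[) $]
Step 41: reduce F->( E ). Stack=[E - ( E - F] ptr=18 lookahead=) remaining=[) $]
Step 42: reduce T->F. Stack=[E - ( E - T] ptr=18 lookahead=) remaining=[) $]
Step 43: reduce E->E - T. Stack=[E - ( E] ptr=18 lookahead=) remaining=[) $]
Step 44: shift ). Stack=[E - ( E )] ptr=19 lookahead=$ remaining=[$]
Step 45: reduce F->( E ). Stack=[E - F] ptr=19 lookahead=$ remaining=[$]
Step 46: reduce T->F. Stack=[E - T] ptr=19 lookahead=$ remaining=[$]
Step 47: reduce E->E - T. Stack=[E] ptr=19 lookahead=$ remaining=[$]
Step 48: accept. Stack=[E] ptr=19 lookahead=$ remaining=[$]

Answer: accept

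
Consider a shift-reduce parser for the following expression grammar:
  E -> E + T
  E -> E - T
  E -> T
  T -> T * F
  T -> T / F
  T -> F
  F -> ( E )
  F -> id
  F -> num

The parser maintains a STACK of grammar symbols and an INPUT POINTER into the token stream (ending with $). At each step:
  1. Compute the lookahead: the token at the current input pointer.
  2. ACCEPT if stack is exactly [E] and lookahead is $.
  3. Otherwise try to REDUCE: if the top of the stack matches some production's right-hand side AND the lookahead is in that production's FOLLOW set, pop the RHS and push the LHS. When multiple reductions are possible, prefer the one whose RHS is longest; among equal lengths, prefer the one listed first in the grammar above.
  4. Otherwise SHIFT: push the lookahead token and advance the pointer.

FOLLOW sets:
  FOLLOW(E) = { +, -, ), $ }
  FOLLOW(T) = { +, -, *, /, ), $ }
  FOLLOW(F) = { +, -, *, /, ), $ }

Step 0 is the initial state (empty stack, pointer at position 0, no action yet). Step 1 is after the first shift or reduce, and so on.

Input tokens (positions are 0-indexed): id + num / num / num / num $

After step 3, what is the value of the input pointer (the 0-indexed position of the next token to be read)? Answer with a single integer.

Answer: 1

Derivation:
Step 1: shift id. Stack=[id] ptr=1 lookahead=+ remaining=[+ num / num / num / num $]
Step 2: reduce F->id. Stack=[F] ptr=1 lookahead=+ remaining=[+ num / num / num / num $]
Step 3: reduce T->F. Stack=[T] ptr=1 lookahead=+ remaining=[+ num / num / num / num $]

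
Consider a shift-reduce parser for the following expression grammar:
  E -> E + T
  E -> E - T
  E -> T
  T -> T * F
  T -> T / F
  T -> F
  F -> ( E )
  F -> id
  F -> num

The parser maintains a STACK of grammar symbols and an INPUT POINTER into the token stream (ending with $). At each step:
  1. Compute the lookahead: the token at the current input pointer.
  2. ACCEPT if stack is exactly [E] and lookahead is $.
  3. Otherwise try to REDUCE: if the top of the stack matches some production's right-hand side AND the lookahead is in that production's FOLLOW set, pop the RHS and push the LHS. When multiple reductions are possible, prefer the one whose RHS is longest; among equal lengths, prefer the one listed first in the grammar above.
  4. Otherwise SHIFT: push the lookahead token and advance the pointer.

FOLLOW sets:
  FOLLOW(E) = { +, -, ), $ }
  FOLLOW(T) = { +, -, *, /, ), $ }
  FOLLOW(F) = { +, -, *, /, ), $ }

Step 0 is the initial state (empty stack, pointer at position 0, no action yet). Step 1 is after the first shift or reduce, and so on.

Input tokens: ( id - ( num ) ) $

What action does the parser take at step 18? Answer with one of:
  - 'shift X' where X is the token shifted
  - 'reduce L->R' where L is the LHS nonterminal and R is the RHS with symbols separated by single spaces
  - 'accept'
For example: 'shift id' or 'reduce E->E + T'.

Answer: reduce T->F

Derivation:
Step 1: shift (. Stack=[(] ptr=1 lookahead=id remaining=[id - ( num ) ) $]
Step 2: shift id. Stack=[( id] ptr=2 lookahead=- remaining=[- ( num ) ) $]
Step 3: reduce F->id. Stack=[( F] ptr=2 lookahead=- remaining=[- ( num ) ) $]
Step 4: reduce T->F. Stack=[( T] ptr=2 lookahead=- remaining=[- ( num ) ) $]
Step 5: reduce E->T. Stack=[( E] ptr=2 lookahead=- remaining=[- ( num ) ) $]
Step 6: shift -. Stack=[( E -] ptr=3 lookahead=( remaining=[( num ) ) $]
Step 7: shift (. Stack=[( E - (] ptr=4 lookahead=num remaining=[num ) ) $]
Step 8: shift num. Stack=[( E - ( num] ptr=5 lookahead=) remaining=[) ) $]
Step 9: reduce F->num. Stack=[( E - ( F] ptr=5 lookahead=) remaining=[) ) $]
Step 10: reduce T->F. Stack=[( E - ( T] ptr=5 lookahead=) remaining=[) ) $]
Step 11: reduce E->T. Stack=[( E - ( E] ptr=5 lookahead=) remaining=[) ) $]
Step 12: shift ). Stack=[( E - ( E )] ptr=6 lookahead=) remaining=[) $]
Step 13: reduce F->( E ). Stack=[( E - F] ptr=6 lookahead=) remaining=[) $]
Step 14: reduce T->F. Stack=[( E - T] ptr=6 lookahead=) remaining=[) $]
Step 15: reduce E->E - T. Stack=[( E] ptr=6 lookahead=) remaining=[) $]
Step 16: shift ). Stack=[( E )] ptr=7 lookahead=$ remaining=[$]
Step 17: reduce F->( E ). Stack=[F] ptr=7 lookahead=$ remaining=[$]
Step 18: reduce T->F. Stack=[T] ptr=7 lookahead=$ remaining=[$]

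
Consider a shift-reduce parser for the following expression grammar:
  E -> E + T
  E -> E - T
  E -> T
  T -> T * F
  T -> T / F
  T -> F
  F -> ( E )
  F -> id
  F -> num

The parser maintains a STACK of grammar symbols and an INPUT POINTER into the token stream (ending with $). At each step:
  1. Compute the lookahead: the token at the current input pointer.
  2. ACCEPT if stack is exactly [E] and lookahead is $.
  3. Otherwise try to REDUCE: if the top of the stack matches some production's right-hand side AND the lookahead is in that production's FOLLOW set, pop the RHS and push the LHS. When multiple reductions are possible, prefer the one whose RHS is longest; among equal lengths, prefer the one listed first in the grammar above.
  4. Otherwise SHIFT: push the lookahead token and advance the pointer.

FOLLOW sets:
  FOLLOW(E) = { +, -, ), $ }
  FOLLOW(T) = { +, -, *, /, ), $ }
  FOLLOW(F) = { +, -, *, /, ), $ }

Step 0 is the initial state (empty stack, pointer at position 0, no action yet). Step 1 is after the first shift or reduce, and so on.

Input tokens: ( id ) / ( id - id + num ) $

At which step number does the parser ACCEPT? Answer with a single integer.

Step 1: shift (. Stack=[(] ptr=1 lookahead=id remaining=[id ) / ( id - id + num ) $]
Step 2: shift id. Stack=[( id] ptr=2 lookahead=) remaining=[) / ( id - id + num ) $]
Step 3: reduce F->id. Stack=[( F] ptr=2 lookahead=) remaining=[) / ( id - id + num ) $]
Step 4: reduce T->F. Stack=[( T] ptr=2 lookahead=) remaining=[) / ( id - id + num ) $]
Step 5: reduce E->T. Stack=[( E] ptr=2 lookahead=) remaining=[) / ( id - id + num ) $]
Step 6: shift ). Stack=[( E )] ptr=3 lookahead=/ remaining=[/ ( id - id + num ) $]
Step 7: reduce F->( E ). Stack=[F] ptr=3 lookahead=/ remaining=[/ ( id - id + num ) $]
Step 8: reduce T->F. Stack=[T] ptr=3 lookahead=/ remaining=[/ ( id - id + num ) $]
Step 9: shift /. Stack=[T /] ptr=4 lookahead=( remaining=[( id - id + num ) $]
Step 10: shift (. Stack=[T / (] ptr=5 lookahead=id remaining=[id - id + num ) $]
Step 11: shift id. Stack=[T / ( id] ptr=6 lookahead=- remaining=[- id + num ) $]
Step 12: reduce F->id. Stack=[T / ( F] ptr=6 lookahead=- remaining=[- id + num ) $]
Step 13: reduce T->F. Stack=[T / ( T] ptr=6 lookahead=- remaining=[- id + num ) $]
Step 14: reduce E->T. Stack=[T / ( E] ptr=6 lookahead=- remaining=[- id + num ) $]
Step 15: shift -. Stack=[T / ( E -] ptr=7 lookahead=id remaining=[id + num ) $]
Step 16: shift id. Stack=[T / ( E - id] ptr=8 lookahead=+ remaining=[+ num ) $]
Step 17: reduce F->id. Stack=[T / ( E - F] ptr=8 lookahead=+ remaining=[+ num ) $]
Step 18: reduce T->F. Stack=[T / ( E - T] ptr=8 lookahead=+ remaining=[+ num ) $]
Step 19: reduce E->E - T. Stack=[T / ( E] ptr=8 lookahead=+ remaining=[+ num ) $]
Step 20: shift +. Stack=[T / ( E +] ptr=9 lookahead=num remaining=[num ) $]
Step 21: shift num. Stack=[T / ( E + num] ptr=10 lookahead=) remaining=[) $]
Step 22: reduce F->num. Stack=[T / ( E + F] ptr=10 lookahead=) remaining=[) $]
Step 23: reduce T->F. Stack=[T / ( E + T] ptr=10 lookahead=) remaining=[) $]
Step 24: reduce E->E + T. Stack=[T / ( E] ptr=10 lookahead=) remaining=[) $]
Step 25: shift ). Stack=[T / ( E )] ptr=11 lookahead=$ remaining=[$]
Step 26: reduce F->( E ). Stack=[T / F] ptr=11 lookahead=$ remaining=[$]
Step 27: reduce T->T / F. Stack=[T] ptr=11 lookahead=$ remaining=[$]
Step 28: reduce E->T. Stack=[E] ptr=11 lookahead=$ remaining=[$]
Step 29: accept. Stack=[E] ptr=11 lookahead=$ remaining=[$]

Answer: 29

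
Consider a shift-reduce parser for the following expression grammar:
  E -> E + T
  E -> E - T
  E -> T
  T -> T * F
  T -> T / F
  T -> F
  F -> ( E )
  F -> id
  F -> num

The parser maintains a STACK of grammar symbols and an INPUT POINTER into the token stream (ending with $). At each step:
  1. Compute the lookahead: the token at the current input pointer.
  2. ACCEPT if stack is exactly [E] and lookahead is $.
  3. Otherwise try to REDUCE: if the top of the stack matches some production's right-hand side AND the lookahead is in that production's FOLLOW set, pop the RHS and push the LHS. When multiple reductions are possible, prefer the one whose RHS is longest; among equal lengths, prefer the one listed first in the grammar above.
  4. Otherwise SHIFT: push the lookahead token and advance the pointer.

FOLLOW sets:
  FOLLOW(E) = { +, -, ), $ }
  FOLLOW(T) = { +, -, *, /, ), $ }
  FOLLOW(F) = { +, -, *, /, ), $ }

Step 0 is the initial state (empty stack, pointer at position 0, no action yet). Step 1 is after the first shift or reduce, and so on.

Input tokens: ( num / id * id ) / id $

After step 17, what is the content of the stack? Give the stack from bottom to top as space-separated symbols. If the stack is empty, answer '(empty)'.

Answer: T /

Derivation:
Step 1: shift (. Stack=[(] ptr=1 lookahead=num remaining=[num / id * id ) / id $]
Step 2: shift num. Stack=[( num] ptr=2 lookahead=/ remaining=[/ id * id ) / id $]
Step 3: reduce F->num. Stack=[( F] ptr=2 lookahead=/ remaining=[/ id * id ) / id $]
Step 4: reduce T->F. Stack=[( T] ptr=2 lookahead=/ remaining=[/ id * id ) / id $]
Step 5: shift /. Stack=[( T /] ptr=3 lookahead=id remaining=[id * id ) / id $]
Step 6: shift id. Stack=[( T / id] ptr=4 lookahead=* remaining=[* id ) / id $]
Step 7: reduce F->id. Stack=[( T / F] ptr=4 lookahead=* remaining=[* id ) / id $]
Step 8: reduce T->T / F. Stack=[( T] ptr=4 lookahead=* remaining=[* id ) / id $]
Step 9: shift *. Stack=[( T *] ptr=5 lookahead=id remaining=[id ) / id $]
Step 10: shift id. Stack=[( T * id] ptr=6 lookahead=) remaining=[) / id $]
Step 11: reduce F->id. Stack=[( T * F] ptr=6 lookahead=) remaining=[) / id $]
Step 12: reduce T->T * F. Stack=[( T] ptr=6 lookahead=) remaining=[) / id $]
Step 13: reduce E->T. Stack=[( E] ptr=6 lookahead=) remaining=[) / id $]
Step 14: shift ). Stack=[( E )] ptr=7 lookahead=/ remaining=[/ id $]
Step 15: reduce F->( E ). Stack=[F] ptr=7 lookahead=/ remaining=[/ id $]
Step 16: reduce T->F. Stack=[T] ptr=7 lookahead=/ remaining=[/ id $]
Step 17: shift /. Stack=[T /] ptr=8 lookahead=id remaining=[id $]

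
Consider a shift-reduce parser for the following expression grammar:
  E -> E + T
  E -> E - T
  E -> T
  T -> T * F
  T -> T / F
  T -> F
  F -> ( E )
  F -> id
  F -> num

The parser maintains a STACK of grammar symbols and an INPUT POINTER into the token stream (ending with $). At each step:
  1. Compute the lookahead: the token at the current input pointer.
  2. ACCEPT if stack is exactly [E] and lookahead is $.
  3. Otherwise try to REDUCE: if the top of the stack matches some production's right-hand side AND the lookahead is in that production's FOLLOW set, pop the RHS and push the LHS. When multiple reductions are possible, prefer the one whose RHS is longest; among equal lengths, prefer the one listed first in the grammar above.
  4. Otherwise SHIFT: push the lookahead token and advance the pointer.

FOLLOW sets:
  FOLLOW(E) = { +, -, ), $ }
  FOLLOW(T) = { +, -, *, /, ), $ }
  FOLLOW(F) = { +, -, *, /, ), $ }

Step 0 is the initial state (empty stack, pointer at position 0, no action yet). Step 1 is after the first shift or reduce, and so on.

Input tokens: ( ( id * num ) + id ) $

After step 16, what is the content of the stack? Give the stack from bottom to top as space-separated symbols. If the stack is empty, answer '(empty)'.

Answer: ( E + id

Derivation:
Step 1: shift (. Stack=[(] ptr=1 lookahead=( remaining=[( id * num ) + id ) $]
Step 2: shift (. Stack=[( (] ptr=2 lookahead=id remaining=[id * num ) + id ) $]
Step 3: shift id. Stack=[( ( id] ptr=3 lookahead=* remaining=[* num ) + id ) $]
Step 4: reduce F->id. Stack=[( ( F] ptr=3 lookahead=* remaining=[* num ) + id ) $]
Step 5: reduce T->F. Stack=[( ( T] ptr=3 lookahead=* remaining=[* num ) + id ) $]
Step 6: shift *. Stack=[( ( T *] ptr=4 lookahead=num remaining=[num ) + id ) $]
Step 7: shift num. Stack=[( ( T * num] ptr=5 lookahead=) remaining=[) + id ) $]
Step 8: reduce F->num. Stack=[( ( T * F] ptr=5 lookahead=) remaining=[) + id ) $]
Step 9: reduce T->T * F. Stack=[( ( T] ptr=5 lookahead=) remaining=[) + id ) $]
Step 10: reduce E->T. Stack=[( ( E] ptr=5 lookahead=) remaining=[) + id ) $]
Step 11: shift ). Stack=[( ( E )] ptr=6 lookahead=+ remaining=[+ id ) $]
Step 12: reduce F->( E ). Stack=[( F] ptr=6 lookahead=+ remaining=[+ id ) $]
Step 13: reduce T->F. Stack=[( T] ptr=6 lookahead=+ remaining=[+ id ) $]
Step 14: reduce E->T. Stack=[( E] ptr=6 lookahead=+ remaining=[+ id ) $]
Step 15: shift +. Stack=[( E +] ptr=7 lookahead=id remaining=[id ) $]
Step 16: shift id. Stack=[( E + id] ptr=8 lookahead=) remaining=[) $]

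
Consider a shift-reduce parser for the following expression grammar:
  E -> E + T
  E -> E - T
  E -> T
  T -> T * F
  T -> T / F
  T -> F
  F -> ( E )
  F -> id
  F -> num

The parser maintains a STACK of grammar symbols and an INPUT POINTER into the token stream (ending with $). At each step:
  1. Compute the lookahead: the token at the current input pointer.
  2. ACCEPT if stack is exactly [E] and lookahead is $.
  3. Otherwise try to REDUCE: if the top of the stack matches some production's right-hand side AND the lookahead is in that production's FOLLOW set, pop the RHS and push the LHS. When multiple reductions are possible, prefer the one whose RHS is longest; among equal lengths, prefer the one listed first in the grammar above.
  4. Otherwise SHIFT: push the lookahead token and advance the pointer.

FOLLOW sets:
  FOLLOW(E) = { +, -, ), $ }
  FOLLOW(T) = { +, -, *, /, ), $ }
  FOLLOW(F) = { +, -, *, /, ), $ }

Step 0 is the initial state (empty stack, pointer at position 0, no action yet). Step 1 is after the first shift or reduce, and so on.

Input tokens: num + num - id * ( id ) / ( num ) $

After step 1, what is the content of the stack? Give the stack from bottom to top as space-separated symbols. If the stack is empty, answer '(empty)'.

Step 1: shift num. Stack=[num] ptr=1 lookahead=+ remaining=[+ num - id * ( id ) / ( num ) $]

Answer: num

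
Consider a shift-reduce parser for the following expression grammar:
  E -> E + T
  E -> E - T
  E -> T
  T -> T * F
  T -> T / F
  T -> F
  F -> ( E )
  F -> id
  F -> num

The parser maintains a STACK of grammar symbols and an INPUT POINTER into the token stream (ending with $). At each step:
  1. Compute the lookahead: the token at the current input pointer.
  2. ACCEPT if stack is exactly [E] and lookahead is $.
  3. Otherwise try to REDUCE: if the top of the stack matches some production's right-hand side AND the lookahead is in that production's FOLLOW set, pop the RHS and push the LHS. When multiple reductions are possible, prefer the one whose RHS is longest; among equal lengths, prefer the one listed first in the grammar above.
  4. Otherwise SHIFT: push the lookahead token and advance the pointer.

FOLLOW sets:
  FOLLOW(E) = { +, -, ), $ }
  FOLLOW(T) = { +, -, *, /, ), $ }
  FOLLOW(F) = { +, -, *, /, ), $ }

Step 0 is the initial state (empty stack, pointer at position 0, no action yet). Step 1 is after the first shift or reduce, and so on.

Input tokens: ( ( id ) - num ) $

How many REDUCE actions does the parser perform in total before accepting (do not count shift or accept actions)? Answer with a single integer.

Step 1: shift (. Stack=[(] ptr=1 lookahead=( remaining=[( id ) - num ) $]
Step 2: shift (. Stack=[( (] ptr=2 lookahead=id remaining=[id ) - num ) $]
Step 3: shift id. Stack=[( ( id] ptr=3 lookahead=) remaining=[) - num ) $]
Step 4: reduce F->id. Stack=[( ( F] ptr=3 lookahead=) remaining=[) - num ) $]
Step 5: reduce T->F. Stack=[( ( T] ptr=3 lookahead=) remaining=[) - num ) $]
Step 6: reduce E->T. Stack=[( ( E] ptr=3 lookahead=) remaining=[) - num ) $]
Step 7: shift ). Stack=[( ( E )] ptr=4 lookahead=- remaining=[- num ) $]
Step 8: reduce F->( E ). Stack=[( F] ptr=4 lookahead=- remaining=[- num ) $]
Step 9: reduce T->F. Stack=[( T] ptr=4 lookahead=- remaining=[- num ) $]
Step 10: reduce E->T. Stack=[( E] ptr=4 lookahead=- remaining=[- num ) $]
Step 11: shift -. Stack=[( E -] ptr=5 lookahead=num remaining=[num ) $]
Step 12: shift num. Stack=[( E - num] ptr=6 lookahead=) remaining=[) $]
Step 13: reduce F->num. Stack=[( E - F] ptr=6 lookahead=) remaining=[) $]
Step 14: reduce T->F. Stack=[( E - T] ptr=6 lookahead=) remaining=[) $]
Step 15: reduce E->E - T. Stack=[( E] ptr=6 lookahead=) remaining=[) $]
Step 16: shift ). Stack=[( E )] ptr=7 lookahead=$ remaining=[$]
Step 17: reduce F->( E ). Stack=[F] ptr=7 lookahead=$ remaining=[$]
Step 18: reduce T->F. Stack=[T] ptr=7 lookahead=$ remaining=[$]
Step 19: reduce E->T. Stack=[E] ptr=7 lookahead=$ remaining=[$]
Step 20: accept. Stack=[E] ptr=7 lookahead=$ remaining=[$]

Answer: 12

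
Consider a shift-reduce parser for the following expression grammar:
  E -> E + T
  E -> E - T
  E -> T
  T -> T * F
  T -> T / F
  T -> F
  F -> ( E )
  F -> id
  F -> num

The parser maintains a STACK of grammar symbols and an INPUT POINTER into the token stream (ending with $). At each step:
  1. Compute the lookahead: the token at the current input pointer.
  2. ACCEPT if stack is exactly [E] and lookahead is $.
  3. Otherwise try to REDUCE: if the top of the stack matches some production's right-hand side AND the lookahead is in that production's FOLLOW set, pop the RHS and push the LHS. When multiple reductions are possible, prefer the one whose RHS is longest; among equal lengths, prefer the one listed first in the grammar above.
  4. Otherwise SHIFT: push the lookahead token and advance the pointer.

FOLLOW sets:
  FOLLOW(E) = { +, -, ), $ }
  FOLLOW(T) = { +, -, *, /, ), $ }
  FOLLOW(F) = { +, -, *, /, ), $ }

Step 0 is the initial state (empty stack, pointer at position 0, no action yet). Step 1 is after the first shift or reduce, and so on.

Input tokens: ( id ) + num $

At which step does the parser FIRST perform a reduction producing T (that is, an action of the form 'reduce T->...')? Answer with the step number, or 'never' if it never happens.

Answer: 4

Derivation:
Step 1: shift (. Stack=[(] ptr=1 lookahead=id remaining=[id ) + num $]
Step 2: shift id. Stack=[( id] ptr=2 lookahead=) remaining=[) + num $]
Step 3: reduce F->id. Stack=[( F] ptr=2 lookahead=) remaining=[) + num $]
Step 4: reduce T->F. Stack=[( T] ptr=2 lookahead=) remaining=[) + num $]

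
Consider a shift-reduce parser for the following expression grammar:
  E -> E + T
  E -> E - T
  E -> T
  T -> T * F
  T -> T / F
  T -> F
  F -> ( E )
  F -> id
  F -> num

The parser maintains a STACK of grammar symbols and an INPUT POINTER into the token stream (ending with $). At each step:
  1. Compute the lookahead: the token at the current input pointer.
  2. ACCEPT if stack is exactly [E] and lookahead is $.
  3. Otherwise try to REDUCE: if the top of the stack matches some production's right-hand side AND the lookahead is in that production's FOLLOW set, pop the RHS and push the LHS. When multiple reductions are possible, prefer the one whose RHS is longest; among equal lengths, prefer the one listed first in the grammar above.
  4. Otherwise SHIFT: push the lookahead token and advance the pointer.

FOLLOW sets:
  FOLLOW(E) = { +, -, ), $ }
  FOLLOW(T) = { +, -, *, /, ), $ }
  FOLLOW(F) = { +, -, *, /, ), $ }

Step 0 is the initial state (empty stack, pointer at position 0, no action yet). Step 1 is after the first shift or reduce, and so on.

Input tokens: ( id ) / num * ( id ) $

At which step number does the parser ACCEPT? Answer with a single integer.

Step 1: shift (. Stack=[(] ptr=1 lookahead=id remaining=[id ) / num * ( id ) $]
Step 2: shift id. Stack=[( id] ptr=2 lookahead=) remaining=[) / num * ( id ) $]
Step 3: reduce F->id. Stack=[( F] ptr=2 lookahead=) remaining=[) / num * ( id ) $]
Step 4: reduce T->F. Stack=[( T] ptr=2 lookahead=) remaining=[) / num * ( id ) $]
Step 5: reduce E->T. Stack=[( E] ptr=2 lookahead=) remaining=[) / num * ( id ) $]
Step 6: shift ). Stack=[( E )] ptr=3 lookahead=/ remaining=[/ num * ( id ) $]
Step 7: reduce F->( E ). Stack=[F] ptr=3 lookahead=/ remaining=[/ num * ( id ) $]
Step 8: reduce T->F. Stack=[T] ptr=3 lookahead=/ remaining=[/ num * ( id ) $]
Step 9: shift /. Stack=[T /] ptr=4 lookahead=num remaining=[num * ( id ) $]
Step 10: shift num. Stack=[T / num] ptr=5 lookahead=* remaining=[* ( id ) $]
Step 11: reduce F->num. Stack=[T / F] ptr=5 lookahead=* remaining=[* ( id ) $]
Step 12: reduce T->T / F. Stack=[T] ptr=5 lookahead=* remaining=[* ( id ) $]
Step 13: shift *. Stack=[T *] ptr=6 lookahead=( remaining=[( id ) $]
Step 14: shift (. Stack=[T * (] ptr=7 lookahead=id remaining=[id ) $]
Step 15: shift id. Stack=[T * ( id] ptr=8 lookahead=) remaining=[) $]
Step 16: reduce F->id. Stack=[T * ( F] ptr=8 lookahead=) remaining=[) $]
Step 17: reduce T->F. Stack=[T * ( T] ptr=8 lookahead=) remaining=[) $]
Step 18: reduce E->T. Stack=[T * ( E] ptr=8 lookahead=) remaining=[) $]
Step 19: shift ). Stack=[T * ( E )] ptr=9 lookahead=$ remaining=[$]
Step 20: reduce F->( E ). Stack=[T * F] ptr=9 lookahead=$ remaining=[$]
Step 21: reduce T->T * F. Stack=[T] ptr=9 lookahead=$ remaining=[$]
Step 22: reduce E->T. Stack=[E] ptr=9 lookahead=$ remaining=[$]
Step 23: accept. Stack=[E] ptr=9 lookahead=$ remaining=[$]

Answer: 23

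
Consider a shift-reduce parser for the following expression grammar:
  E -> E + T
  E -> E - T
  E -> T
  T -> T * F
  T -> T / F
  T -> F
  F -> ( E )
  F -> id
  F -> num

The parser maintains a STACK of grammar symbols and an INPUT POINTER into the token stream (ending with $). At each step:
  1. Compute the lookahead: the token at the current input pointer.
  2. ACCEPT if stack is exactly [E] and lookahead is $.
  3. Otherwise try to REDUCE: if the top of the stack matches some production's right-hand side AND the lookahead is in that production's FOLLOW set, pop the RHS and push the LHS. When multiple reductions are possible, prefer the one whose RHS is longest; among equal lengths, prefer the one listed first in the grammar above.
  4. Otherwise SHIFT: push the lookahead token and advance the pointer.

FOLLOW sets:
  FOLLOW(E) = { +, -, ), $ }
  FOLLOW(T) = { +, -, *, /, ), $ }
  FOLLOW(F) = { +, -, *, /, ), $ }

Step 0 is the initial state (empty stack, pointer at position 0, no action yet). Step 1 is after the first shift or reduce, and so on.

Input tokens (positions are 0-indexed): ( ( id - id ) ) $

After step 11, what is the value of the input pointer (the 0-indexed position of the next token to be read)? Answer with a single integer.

Step 1: shift (. Stack=[(] ptr=1 lookahead=( remaining=[( id - id ) ) $]
Step 2: shift (. Stack=[( (] ptr=2 lookahead=id remaining=[id - id ) ) $]
Step 3: shift id. Stack=[( ( id] ptr=3 lookahead=- remaining=[- id ) ) $]
Step 4: reduce F->id. Stack=[( ( F] ptr=3 lookahead=- remaining=[- id ) ) $]
Step 5: reduce T->F. Stack=[( ( T] ptr=3 lookahead=- remaining=[- id ) ) $]
Step 6: reduce E->T. Stack=[( ( E] ptr=3 lookahead=- remaining=[- id ) ) $]
Step 7: shift -. Stack=[( ( E -] ptr=4 lookahead=id remaining=[id ) ) $]
Step 8: shift id. Stack=[( ( E - id] ptr=5 lookahead=) remaining=[) ) $]
Step 9: reduce F->id. Stack=[( ( E - F] ptr=5 lookahead=) remaining=[) ) $]
Step 10: reduce T->F. Stack=[( ( E - T] ptr=5 lookahead=) remaining=[) ) $]
Step 11: reduce E->E - T. Stack=[( ( E] ptr=5 lookahead=) remaining=[) ) $]

Answer: 5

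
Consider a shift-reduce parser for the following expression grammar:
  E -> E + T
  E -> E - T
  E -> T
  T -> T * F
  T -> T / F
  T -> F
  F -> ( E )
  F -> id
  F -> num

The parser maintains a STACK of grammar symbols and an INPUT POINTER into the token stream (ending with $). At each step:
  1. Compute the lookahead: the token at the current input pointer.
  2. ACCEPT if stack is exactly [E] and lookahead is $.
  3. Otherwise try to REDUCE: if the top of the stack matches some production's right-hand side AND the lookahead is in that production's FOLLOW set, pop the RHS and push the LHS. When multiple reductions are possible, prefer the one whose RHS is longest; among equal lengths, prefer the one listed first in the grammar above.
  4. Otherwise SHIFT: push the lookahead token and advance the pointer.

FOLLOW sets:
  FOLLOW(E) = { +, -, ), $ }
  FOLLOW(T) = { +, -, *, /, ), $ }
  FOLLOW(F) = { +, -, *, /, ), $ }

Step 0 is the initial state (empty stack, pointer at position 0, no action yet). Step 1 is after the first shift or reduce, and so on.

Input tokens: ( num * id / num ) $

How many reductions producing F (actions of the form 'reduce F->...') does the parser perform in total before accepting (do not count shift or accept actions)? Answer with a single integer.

Answer: 4

Derivation:
Step 1: shift (. Stack=[(] ptr=1 lookahead=num remaining=[num * id / num ) $]
Step 2: shift num. Stack=[( num] ptr=2 lookahead=* remaining=[* id / num ) $]
Step 3: reduce F->num. Stack=[( F] ptr=2 lookahead=* remaining=[* id / num ) $]
Step 4: reduce T->F. Stack=[( T] ptr=2 lookahead=* remaining=[* id / num ) $]
Step 5: shift *. Stack=[( T *] ptr=3 lookahead=id remaining=[id / num ) $]
Step 6: shift id. Stack=[( T * id] ptr=4 lookahead=/ remaining=[/ num ) $]
Step 7: reduce F->id. Stack=[( T * F] ptr=4 lookahead=/ remaining=[/ num ) $]
Step 8: reduce T->T * F. Stack=[( T] ptr=4 lookahead=/ remaining=[/ num ) $]
Step 9: shift /. Stack=[( T /] ptr=5 lookahead=num remaining=[num ) $]
Step 10: shift num. Stack=[( T / num] ptr=6 lookahead=) remaining=[) $]
Step 11: reduce F->num. Stack=[( T / F] ptr=6 lookahead=) remaining=[) $]
Step 12: reduce T->T / F. Stack=[( T] ptr=6 lookahead=) remaining=[) $]
Step 13: reduce E->T. Stack=[( E] ptr=6 lookahead=) remaining=[) $]
Step 14: shift ). Stack=[( E )] ptr=7 lookahead=$ remaining=[$]
Step 15: reduce F->( E ). Stack=[F] ptr=7 lookahead=$ remaining=[$]
Step 16: reduce T->F. Stack=[T] ptr=7 lookahead=$ remaining=[$]
Step 17: reduce E->T. Stack=[E] ptr=7 lookahead=$ remaining=[$]
Step 18: accept. Stack=[E] ptr=7 lookahead=$ remaining=[$]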